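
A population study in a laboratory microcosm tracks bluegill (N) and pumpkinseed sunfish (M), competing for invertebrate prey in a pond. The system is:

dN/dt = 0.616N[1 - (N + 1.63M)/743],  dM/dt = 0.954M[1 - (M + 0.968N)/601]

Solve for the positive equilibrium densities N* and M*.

Setting both brackets to zero gives the nullclines N + 1.63M = 743 and 0.968N + M = 601.
Substituting M = 601 - 0.968N into the first: N(1 - 1.63·0.968) = 743 - 1.63·601.
So N* = -237/-0.578 = 410, and then M* = 601 - 0.968·410 = 205.

N* ≈ 410, M* ≈ 205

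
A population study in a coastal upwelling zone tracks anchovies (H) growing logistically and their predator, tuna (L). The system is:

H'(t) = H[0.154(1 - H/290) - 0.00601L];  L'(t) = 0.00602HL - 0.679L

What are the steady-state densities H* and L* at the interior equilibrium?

From dL/dt = 0 with L > 0: 0.00602H* = 0.679, so H* = 113.
Substitute into dH/dt = 0: 0.154(1 - 113/290) = 0.00601L*.
The bracket is 0.611, giving L* = 0.0941/0.00601 = 15.7.

H* ≈ 113, L* ≈ 15.7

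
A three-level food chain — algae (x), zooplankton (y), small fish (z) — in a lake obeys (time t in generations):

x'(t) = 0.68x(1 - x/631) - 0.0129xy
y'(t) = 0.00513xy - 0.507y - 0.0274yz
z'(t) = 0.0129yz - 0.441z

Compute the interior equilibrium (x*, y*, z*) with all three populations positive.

x* ≈ 222, y* ≈ 34.2, z* ≈ 23

From dz/dt = 0: 0.0129y* = 0.441, so y* = 34.2.
From dx/dt = 0: 0.68(1 - x*/631) = 0.0129·34.2, giving x* = 631·(1 - 0.649) = 222.
From dy/dt = 0: 0.00513·222 - 0.507 = 0.0274z*, so z* = 0.631/0.0274 = 23.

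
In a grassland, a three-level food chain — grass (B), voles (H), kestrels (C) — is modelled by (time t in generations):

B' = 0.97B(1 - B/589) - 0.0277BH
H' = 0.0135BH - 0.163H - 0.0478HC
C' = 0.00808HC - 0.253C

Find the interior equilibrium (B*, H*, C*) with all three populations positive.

B* ≈ 62.3, H* ≈ 31.3, C* ≈ 14.2

From dC/dt = 0: 0.00808H* = 0.253, so H* = 31.3.
From dB/dt = 0: 0.97(1 - B*/589) = 0.0277·31.3, giving B* = 589·(1 - 0.894) = 62.3.
From dH/dt = 0: 0.0135·62.3 - 0.163 = 0.0478C*, so C* = 0.679/0.0478 = 14.2.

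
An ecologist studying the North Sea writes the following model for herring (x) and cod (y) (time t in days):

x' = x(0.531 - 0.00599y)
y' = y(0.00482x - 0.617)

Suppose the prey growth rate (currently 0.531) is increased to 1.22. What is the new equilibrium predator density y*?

y* ≈ 204

At the interior fixed point, setting dx/dt = 0 with x > 0 fixes y* = (prey growth rate)/(xy coefficient) — independent of the other coefficients.
With the change, y* = 1.22/0.00599 = 204; it rises from 88.6.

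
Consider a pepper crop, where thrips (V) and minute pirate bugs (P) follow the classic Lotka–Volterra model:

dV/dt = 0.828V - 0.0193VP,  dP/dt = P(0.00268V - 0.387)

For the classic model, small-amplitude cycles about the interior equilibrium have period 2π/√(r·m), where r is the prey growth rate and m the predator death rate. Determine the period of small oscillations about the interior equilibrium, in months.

Here r = 0.828 and m = 0.387, so r·m = 0.32.
ω = √0.32 = 0.566 per month, hence T = 2π/ω ≈ 11.1 months.

T ≈ 11.1 months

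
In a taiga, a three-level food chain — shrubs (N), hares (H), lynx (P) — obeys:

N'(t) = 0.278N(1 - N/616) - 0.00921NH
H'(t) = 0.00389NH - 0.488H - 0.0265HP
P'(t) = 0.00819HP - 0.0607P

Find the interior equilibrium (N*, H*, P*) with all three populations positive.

N* ≈ 465, H* ≈ 7.41, P* ≈ 49.8

From dP/dt = 0: 0.00819H* = 0.0607, so H* = 7.41.
From dN/dt = 0: 0.278(1 - N*/616) = 0.00921·7.41, giving N* = 616·(1 - 0.246) = 465.
From dH/dt = 0: 0.00389·465 - 0.488 = 0.0265P*, so P* = 1.32/0.0265 = 49.8.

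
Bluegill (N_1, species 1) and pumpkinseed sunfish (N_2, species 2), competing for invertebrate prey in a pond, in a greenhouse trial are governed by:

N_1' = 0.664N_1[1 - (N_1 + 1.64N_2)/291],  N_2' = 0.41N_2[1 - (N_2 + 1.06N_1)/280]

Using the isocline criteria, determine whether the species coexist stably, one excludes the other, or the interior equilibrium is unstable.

unstable coexistence (outcome depends on initial conditions)

Compare the nullcline intercepts: K1/α12 = 291/1.64 = 177 < K2 = 280; K2/α21 = 280/1.06 = 264 < K1 = 291.
Since both are reversed, neither can invade when rare; the interior point is a saddle.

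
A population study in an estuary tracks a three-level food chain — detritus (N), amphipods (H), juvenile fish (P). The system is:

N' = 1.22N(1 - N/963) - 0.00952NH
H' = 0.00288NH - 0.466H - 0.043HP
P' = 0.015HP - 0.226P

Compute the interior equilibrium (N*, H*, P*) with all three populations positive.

N* ≈ 850, H* ≈ 15.1, P* ≈ 46.1

From dP/dt = 0: 0.015H* = 0.226, so H* = 15.1.
From dN/dt = 0: 1.22(1 - N*/963) = 0.00952·15.1, giving N* = 963·(1 - 0.118) = 850.
From dH/dt = 0: 0.00288·850 - 0.466 = 0.043P*, so P* = 1.98/0.043 = 46.1.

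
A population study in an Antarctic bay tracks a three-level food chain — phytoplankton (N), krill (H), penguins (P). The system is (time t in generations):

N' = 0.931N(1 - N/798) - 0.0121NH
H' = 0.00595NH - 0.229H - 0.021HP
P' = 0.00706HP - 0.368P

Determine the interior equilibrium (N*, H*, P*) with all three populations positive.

N* ≈ 257, H* ≈ 52.1, P* ≈ 62

From dP/dt = 0: 0.00706H* = 0.368, so H* = 52.1.
From dN/dt = 0: 0.931(1 - N*/798) = 0.0121·52.1, giving N* = 798·(1 - 0.677) = 257.
From dH/dt = 0: 0.00595·257 - 0.229 = 0.021P*, so P* = 1.3/0.021 = 62.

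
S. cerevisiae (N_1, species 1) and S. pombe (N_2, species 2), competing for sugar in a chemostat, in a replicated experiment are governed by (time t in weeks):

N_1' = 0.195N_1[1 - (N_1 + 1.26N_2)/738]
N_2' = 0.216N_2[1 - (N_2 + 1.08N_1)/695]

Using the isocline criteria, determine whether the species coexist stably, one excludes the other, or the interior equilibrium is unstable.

Compare the nullcline intercepts: K1/α12 = 738/1.26 = 586 < K2 = 695; K2/α21 = 695/1.08 = 644 < K1 = 738.
Since both are reversed, neither can invade when rare; the interior point is a saddle.

unstable coexistence (outcome depends on initial conditions)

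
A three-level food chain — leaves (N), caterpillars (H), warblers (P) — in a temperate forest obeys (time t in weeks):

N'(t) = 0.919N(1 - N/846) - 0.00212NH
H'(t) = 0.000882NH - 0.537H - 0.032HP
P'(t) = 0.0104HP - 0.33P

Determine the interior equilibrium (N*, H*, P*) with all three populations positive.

From dP/dt = 0: 0.0104H* = 0.33, so H* = 31.7.
From dN/dt = 0: 0.919(1 - N*/846) = 0.00212·31.7, giving N* = 846·(1 - 0.0732) = 784.
From dH/dt = 0: 0.000882·784 - 0.537 = 0.032P*, so P* = 0.155/0.032 = 4.83.

N* ≈ 784, H* ≈ 31.7, P* ≈ 4.83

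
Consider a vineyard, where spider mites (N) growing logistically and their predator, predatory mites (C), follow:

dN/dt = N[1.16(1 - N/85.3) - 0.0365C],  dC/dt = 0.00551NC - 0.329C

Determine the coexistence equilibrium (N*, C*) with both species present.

N* ≈ 59.7, C* ≈ 9.53

From dC/dt = 0 with C > 0: 0.00551N* = 0.329, so N* = 59.7.
Substitute into dN/dt = 0: 1.16(1 - 59.7/85.3) = 0.0365C*.
The bracket is 0.3, giving C* = 0.348/0.0365 = 9.53.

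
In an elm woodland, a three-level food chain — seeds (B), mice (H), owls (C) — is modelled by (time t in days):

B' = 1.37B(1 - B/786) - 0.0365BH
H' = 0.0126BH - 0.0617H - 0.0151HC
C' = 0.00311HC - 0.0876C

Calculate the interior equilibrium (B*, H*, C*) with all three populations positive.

B* ≈ 196, H* ≈ 28.2, C* ≈ 160

From dC/dt = 0: 0.00311H* = 0.0876, so H* = 28.2.
From dB/dt = 0: 1.37(1 - B*/786) = 0.0365·28.2, giving B* = 786·(1 - 0.75) = 196.
From dH/dt = 0: 0.0126·196 - 0.0617 = 0.0151C*, so C* = 2.41/0.0151 = 160.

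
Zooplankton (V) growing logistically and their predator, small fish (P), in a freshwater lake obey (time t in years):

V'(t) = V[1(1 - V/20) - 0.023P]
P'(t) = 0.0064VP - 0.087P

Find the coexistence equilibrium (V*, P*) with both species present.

From dP/dt = 0 with P > 0: 0.0064V* = 0.087, so V* = 13.6.
Substitute into dV/dt = 0: 1(1 - 13.6/20) = 0.023P*.
The bracket is 0.32, giving P* = 0.32/0.023 = 13.9.

V* ≈ 13.6, P* ≈ 13.9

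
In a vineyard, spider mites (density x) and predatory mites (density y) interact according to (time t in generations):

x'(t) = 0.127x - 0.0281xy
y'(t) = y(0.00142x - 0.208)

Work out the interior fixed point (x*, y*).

x* ≈ 146, y* ≈ 4.52

Set dy/dt = 0 with y > 0: 0.00142x - 0.208 = 0, so x* = 0.208/0.00142 = 146.
Set dx/dt = 0 with x > 0: 0.127 - 0.0281y = 0, so y* = 0.127/0.0281 = 4.52.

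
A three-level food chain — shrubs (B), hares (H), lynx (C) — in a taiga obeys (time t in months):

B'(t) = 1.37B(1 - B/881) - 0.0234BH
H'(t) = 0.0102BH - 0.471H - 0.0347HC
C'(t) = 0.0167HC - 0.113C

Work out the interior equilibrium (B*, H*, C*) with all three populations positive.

From dC/dt = 0: 0.0167H* = 0.113, so H* = 6.77.
From dB/dt = 0: 1.37(1 - B*/881) = 0.0234·6.77, giving B* = 881·(1 - 0.116) = 779.
From dH/dt = 0: 0.0102·779 - 0.471 = 0.0347C*, so C* = 7.48/0.0347 = 215.

B* ≈ 779, H* ≈ 6.77, C* ≈ 215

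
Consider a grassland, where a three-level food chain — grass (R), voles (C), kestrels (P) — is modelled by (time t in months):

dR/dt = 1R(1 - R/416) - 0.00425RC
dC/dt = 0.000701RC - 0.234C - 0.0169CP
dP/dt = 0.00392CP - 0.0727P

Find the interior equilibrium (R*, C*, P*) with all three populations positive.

R* ≈ 383, C* ≈ 18.5, P* ≈ 2.05

From dP/dt = 0: 0.00392C* = 0.0727, so C* = 18.5.
From dR/dt = 0: 1(1 - R*/416) = 0.00425·18.5, giving R* = 416·(1 - 0.0788) = 383.
From dC/dt = 0: 0.000701·383 - 0.234 = 0.0169P*, so P* = 0.0346/0.0169 = 2.05.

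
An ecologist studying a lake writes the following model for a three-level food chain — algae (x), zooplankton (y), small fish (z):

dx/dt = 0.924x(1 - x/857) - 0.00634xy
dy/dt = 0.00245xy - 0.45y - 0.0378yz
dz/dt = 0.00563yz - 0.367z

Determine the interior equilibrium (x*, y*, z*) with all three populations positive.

x* ≈ 474, y* ≈ 65.2, z* ≈ 18.8

From dz/dt = 0: 0.00563y* = 0.367, so y* = 65.2.
From dx/dt = 0: 0.924(1 - x*/857) = 0.00634·65.2, giving x* = 857·(1 - 0.447) = 474.
From dy/dt = 0: 0.00245·474 - 0.45 = 0.0378z*, so z* = 0.711/0.0378 = 18.8.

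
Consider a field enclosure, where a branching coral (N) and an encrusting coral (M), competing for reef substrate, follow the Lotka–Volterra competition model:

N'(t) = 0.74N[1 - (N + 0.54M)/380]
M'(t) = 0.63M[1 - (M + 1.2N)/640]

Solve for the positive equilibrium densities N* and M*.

Setting both brackets to zero gives the nullclines N + 0.54M = 380 and 1.2N + M = 640.
Substituting M = 640 - 1.2N into the first: N(1 - 0.54·1.2) = 380 - 0.54·640.
So N* = 34.4/0.352 = 97.7, and then M* = 640 - 1.2·97.7 = 523.

N* ≈ 97.7, M* ≈ 523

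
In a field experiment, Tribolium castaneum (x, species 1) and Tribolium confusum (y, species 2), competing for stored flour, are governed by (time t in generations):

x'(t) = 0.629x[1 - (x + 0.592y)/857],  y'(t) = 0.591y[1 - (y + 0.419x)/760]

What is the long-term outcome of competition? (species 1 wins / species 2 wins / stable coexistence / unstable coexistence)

stable coexistence

Compare the nullcline intercepts: K1/α12 = 857/0.592 = 1450 > K2 = 760; K2/α21 = 760/0.419 = 1810 > K1 = 857.
Since both inequalities hold, each species can invade when rare, so the interior equilibrium is stable.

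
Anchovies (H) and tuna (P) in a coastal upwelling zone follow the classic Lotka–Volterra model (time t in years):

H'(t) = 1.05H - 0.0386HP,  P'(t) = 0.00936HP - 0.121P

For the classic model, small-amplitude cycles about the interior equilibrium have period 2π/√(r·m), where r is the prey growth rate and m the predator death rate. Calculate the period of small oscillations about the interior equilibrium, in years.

Here r = 1.05 and m = 0.121, so r·m = 0.127.
ω = √0.127 = 0.356 per year, hence T = 2π/ω ≈ 17.6 years.

T ≈ 17.6 years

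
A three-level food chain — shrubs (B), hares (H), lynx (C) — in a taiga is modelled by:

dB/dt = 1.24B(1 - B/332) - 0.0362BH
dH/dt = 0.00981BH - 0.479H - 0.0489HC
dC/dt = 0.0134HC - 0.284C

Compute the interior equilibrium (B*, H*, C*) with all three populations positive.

B* ≈ 127, H* ≈ 21.2, C* ≈ 15.6

From dC/dt = 0: 0.0134H* = 0.284, so H* = 21.2.
From dB/dt = 0: 1.24(1 - B*/332) = 0.0362·21.2, giving B* = 332·(1 - 0.619) = 127.
From dH/dt = 0: 0.00981·127 - 0.479 = 0.0489C*, so C* = 0.763/0.0489 = 15.6.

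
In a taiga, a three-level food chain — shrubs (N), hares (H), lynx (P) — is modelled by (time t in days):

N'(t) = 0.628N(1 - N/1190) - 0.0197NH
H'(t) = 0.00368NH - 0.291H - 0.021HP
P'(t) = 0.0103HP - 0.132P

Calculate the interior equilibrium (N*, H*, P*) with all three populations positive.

From dP/dt = 0: 0.0103H* = 0.132, so H* = 12.8.
From dN/dt = 0: 0.628(1 - N*/1190) = 0.0197·12.8, giving N* = 1190·(1 - 0.402) = 712.
From dH/dt = 0: 0.00368·712 - 0.291 = 0.021P*, so P* = 2.33/0.021 = 111.

N* ≈ 712, H* ≈ 12.8, P* ≈ 111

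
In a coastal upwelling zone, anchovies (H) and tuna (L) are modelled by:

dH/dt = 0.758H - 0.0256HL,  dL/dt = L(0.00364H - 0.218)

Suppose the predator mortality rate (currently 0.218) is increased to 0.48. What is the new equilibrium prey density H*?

At the interior fixed point, setting dL/dt = 0 with L > 0 fixes H* = (predator death rate)/(HL coefficient) — independent of the other coefficients.
With the change, H* = 0.48/0.00364 = 132; it rises from 59.9.

H* ≈ 132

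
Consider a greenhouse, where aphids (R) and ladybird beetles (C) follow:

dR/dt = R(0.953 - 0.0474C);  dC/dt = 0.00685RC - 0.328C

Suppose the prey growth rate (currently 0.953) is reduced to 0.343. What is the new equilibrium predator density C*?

At the interior fixed point, setting dR/dt = 0 with R > 0 fixes C* = (prey growth rate)/(RC coefficient) — independent of the other coefficients.
With the change, C* = 0.343/0.0474 = 7.24; it falls from 20.1.

C* ≈ 7.24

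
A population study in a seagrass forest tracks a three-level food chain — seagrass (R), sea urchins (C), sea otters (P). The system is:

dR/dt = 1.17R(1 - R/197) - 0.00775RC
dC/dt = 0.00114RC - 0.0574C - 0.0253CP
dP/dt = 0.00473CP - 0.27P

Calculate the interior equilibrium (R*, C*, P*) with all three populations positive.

R* ≈ 123, C* ≈ 57.1, P* ≈ 3.25

From dP/dt = 0: 0.00473C* = 0.27, so C* = 57.1.
From dR/dt = 0: 1.17(1 - R*/197) = 0.00775·57.1, giving R* = 197·(1 - 0.378) = 123.
From dC/dt = 0: 0.00114·123 - 0.0574 = 0.0253P*, so P* = 0.0823/0.0253 = 3.25.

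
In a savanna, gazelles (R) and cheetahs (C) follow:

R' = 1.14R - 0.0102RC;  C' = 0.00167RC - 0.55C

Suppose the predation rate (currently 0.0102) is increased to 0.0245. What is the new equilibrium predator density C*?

At the interior fixed point, setting dR/dt = 0 with R > 0 fixes C* = (prey growth rate)/(RC coefficient) — independent of the other coefficients.
With the change, C* = 1.14/0.0245 = 46.5; it falls from 112.

C* ≈ 46.5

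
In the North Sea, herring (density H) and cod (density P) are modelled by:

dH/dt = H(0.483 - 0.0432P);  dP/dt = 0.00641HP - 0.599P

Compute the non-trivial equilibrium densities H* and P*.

H* ≈ 93.4, P* ≈ 11.2

Set dP/dt = 0 with P > 0: 0.00641H - 0.599 = 0, so H* = 0.599/0.00641 = 93.4.
Set dH/dt = 0 with H > 0: 0.483 - 0.0432P = 0, so P* = 0.483/0.0432 = 11.2.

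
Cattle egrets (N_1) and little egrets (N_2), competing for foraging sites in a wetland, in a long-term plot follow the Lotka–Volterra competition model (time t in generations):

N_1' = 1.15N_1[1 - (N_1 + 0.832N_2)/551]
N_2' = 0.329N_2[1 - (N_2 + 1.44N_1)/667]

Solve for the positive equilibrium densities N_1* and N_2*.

Setting both brackets to zero gives the nullclines N_1 + 0.832N_2 = 551 and 1.44N_1 + N_2 = 667.
Substituting N_2 = 667 - 1.44N_1 into the first: N_1(1 - 0.832·1.44) = 551 - 0.832·667.
So N_1* = -3.94/-0.198 = 19.9, and then N_2* = 667 - 1.44·19.9 = 638.

N_1* ≈ 19.9, N_2* ≈ 638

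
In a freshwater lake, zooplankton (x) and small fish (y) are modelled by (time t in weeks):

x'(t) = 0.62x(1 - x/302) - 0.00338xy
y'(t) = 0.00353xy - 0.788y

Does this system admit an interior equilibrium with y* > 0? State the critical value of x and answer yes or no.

The predator equation gives dy/dt > 0 only when x > 0.788/0.00353 = 223.
Without the predator, x → K = 302. Since 302 > 223, the predator can invade and persist.

Threshold x = 223; K > 223, so yes, the predator persists.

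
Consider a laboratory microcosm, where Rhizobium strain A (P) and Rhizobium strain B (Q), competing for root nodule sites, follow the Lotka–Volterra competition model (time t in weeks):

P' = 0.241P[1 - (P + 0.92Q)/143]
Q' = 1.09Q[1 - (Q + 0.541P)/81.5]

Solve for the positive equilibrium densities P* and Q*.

Setting both brackets to zero gives the nullclines P + 0.92Q = 143 and 0.541P + Q = 81.5.
Substituting Q = 81.5 - 0.541P into the first: P(1 - 0.92·0.541) = 143 - 0.92·81.5.
So P* = 68/0.502 = 135, and then Q* = 81.5 - 0.541·135 = 8.24.

P* ≈ 135, Q* ≈ 8.24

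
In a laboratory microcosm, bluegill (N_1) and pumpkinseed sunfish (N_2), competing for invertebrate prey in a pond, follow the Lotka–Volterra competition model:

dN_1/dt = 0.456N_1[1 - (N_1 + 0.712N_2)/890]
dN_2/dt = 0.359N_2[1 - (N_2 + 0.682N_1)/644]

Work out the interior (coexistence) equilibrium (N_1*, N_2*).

N_1* ≈ 839, N_2* ≈ 72

Setting both brackets to zero gives the nullclines N_1 + 0.712N_2 = 890 and 0.682N_1 + N_2 = 644.
Substituting N_2 = 644 - 0.682N_1 into the first: N_1(1 - 0.712·0.682) = 890 - 0.712·644.
So N_1* = 431/0.514 = 839, and then N_2* = 644 - 0.682·839 = 72.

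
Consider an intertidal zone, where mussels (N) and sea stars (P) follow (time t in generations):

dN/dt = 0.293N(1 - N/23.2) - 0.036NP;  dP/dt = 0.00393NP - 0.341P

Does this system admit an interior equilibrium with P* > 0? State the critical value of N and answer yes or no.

Threshold N = 86.8; K < 86.8, so no, the predator goes extinct.

The predator equation gives dP/dt > 0 only when N > 0.341/0.00393 = 86.8.
Without the predator, N → K = 23.2. Since 23.2 < 86.8, the predator cannot invade.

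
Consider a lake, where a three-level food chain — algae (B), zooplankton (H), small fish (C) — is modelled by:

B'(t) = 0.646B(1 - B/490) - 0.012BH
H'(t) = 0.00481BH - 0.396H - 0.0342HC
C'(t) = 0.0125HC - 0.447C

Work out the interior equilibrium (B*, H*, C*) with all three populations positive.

From dC/dt = 0: 0.0125H* = 0.447, so H* = 35.8.
From dB/dt = 0: 0.646(1 - B*/490) = 0.012·35.8, giving B* = 490·(1 - 0.664) = 165.
From dH/dt = 0: 0.00481·165 - 0.396 = 0.0342C*, so C* = 0.395/0.0342 = 11.6.

B* ≈ 165, H* ≈ 35.8, C* ≈ 11.6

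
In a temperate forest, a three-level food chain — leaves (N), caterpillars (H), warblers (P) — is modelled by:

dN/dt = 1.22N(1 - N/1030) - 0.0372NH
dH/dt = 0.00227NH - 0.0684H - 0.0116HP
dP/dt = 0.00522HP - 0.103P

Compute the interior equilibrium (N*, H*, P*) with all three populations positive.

From dP/dt = 0: 0.00522H* = 0.103, so H* = 19.7.
From dN/dt = 0: 1.22(1 - N*/1030) = 0.0372·19.7, giving N* = 1030·(1 - 0.602) = 410.
From dH/dt = 0: 0.00227·410 - 0.0684 = 0.0116P*, so P* = 0.863/0.0116 = 74.4.

N* ≈ 410, H* ≈ 19.7, P* ≈ 74.4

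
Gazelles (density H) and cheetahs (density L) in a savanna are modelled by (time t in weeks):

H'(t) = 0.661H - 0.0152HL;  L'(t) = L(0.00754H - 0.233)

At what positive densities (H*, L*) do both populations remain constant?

H* ≈ 30.9, L* ≈ 43.5

Set dL/dt = 0 with L > 0: 0.00754H - 0.233 = 0, so H* = 0.233/0.00754 = 30.9.
Set dH/dt = 0 with H > 0: 0.661 - 0.0152L = 0, so L* = 0.661/0.0152 = 43.5.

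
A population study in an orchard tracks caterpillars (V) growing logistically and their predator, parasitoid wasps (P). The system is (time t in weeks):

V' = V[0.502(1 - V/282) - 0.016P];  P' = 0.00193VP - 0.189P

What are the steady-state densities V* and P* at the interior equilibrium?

From dP/dt = 0 with P > 0: 0.00193V* = 0.189, so V* = 97.9.
Substitute into dV/dt = 0: 0.502(1 - 97.9/282) = 0.016P*.
The bracket is 0.653, giving P* = 0.328/0.016 = 20.5.

V* ≈ 97.9, P* ≈ 20.5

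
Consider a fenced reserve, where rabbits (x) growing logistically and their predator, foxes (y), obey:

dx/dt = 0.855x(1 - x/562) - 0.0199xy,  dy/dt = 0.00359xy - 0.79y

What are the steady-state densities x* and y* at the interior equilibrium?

From dy/dt = 0 with y > 0: 0.00359x* = 0.79, so x* = 220.
Substitute into dx/dt = 0: 0.855(1 - 220/562) = 0.0199y*.
The bracket is 0.608, giving y* = 0.52/0.0199 = 26.1.

x* ≈ 220, y* ≈ 26.1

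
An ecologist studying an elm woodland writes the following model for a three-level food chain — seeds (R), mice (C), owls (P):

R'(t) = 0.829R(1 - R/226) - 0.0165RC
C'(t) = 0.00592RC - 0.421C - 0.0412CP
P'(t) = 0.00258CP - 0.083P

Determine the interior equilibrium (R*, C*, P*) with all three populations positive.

R* ≈ 81.3, C* ≈ 32.2, P* ≈ 1.46

From dP/dt = 0: 0.00258C* = 0.083, so C* = 32.2.
From dR/dt = 0: 0.829(1 - R*/226) = 0.0165·32.2, giving R* = 226·(1 - 0.64) = 81.3.
From dC/dt = 0: 0.00592·81.3 - 0.421 = 0.0412P*, so P* = 0.0602/0.0412 = 1.46.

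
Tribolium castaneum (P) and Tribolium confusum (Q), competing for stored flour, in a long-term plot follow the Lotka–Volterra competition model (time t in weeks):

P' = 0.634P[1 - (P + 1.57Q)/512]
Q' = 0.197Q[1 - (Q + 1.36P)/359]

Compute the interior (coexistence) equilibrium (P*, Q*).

Setting both brackets to zero gives the nullclines P + 1.57Q = 512 and 1.36P + Q = 359.
Substituting Q = 359 - 1.36P into the first: P(1 - 1.57·1.36) = 512 - 1.57·359.
So P* = -51.6/-1.14 = 45.5, and then Q* = 359 - 1.36·45.5 = 297.

P* ≈ 45.5, Q* ≈ 297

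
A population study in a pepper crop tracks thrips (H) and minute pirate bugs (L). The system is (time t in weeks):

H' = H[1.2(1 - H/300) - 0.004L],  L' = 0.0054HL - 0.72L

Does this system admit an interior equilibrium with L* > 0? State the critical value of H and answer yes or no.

Threshold H = 133; K > 133, so yes, the predator persists.

The predator equation gives dL/dt > 0 only when H > 0.72/0.0054 = 133.
Without the predator, H → K = 300. Since 300 > 133, the predator can invade and persist.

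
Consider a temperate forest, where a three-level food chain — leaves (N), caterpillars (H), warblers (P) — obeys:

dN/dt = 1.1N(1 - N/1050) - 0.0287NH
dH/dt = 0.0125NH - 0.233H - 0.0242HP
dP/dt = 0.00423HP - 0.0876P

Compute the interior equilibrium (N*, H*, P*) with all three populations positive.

From dP/dt = 0: 0.00423H* = 0.0876, so H* = 20.7.
From dN/dt = 0: 1.1(1 - N*/1050) = 0.0287·20.7, giving N* = 1050·(1 - 0.54) = 483.
From dH/dt = 0: 0.0125·483 - 0.233 = 0.0242P*, so P* = 5.8/0.0242 = 240.

N* ≈ 483, H* ≈ 20.7, P* ≈ 240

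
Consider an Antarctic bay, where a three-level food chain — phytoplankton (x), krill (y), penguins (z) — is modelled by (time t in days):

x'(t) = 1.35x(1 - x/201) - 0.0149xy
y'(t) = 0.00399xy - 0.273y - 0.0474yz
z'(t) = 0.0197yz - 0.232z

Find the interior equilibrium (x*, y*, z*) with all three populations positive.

x* ≈ 175, y* ≈ 11.8, z* ≈ 8.96

From dz/dt = 0: 0.0197y* = 0.232, so y* = 11.8.
From dx/dt = 0: 1.35(1 - x*/201) = 0.0149·11.8, giving x* = 201·(1 - 0.13) = 175.
From dy/dt = 0: 0.00399·175 - 0.273 = 0.0474z*, so z* = 0.425/0.0474 = 8.96.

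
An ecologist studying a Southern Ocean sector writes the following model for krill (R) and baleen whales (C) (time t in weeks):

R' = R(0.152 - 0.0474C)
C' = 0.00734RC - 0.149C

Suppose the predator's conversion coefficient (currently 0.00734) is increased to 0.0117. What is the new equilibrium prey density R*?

R* ≈ 12.7

At the interior fixed point, setting dC/dt = 0 with C > 0 fixes R* = (predator death rate)/(RC coefficient) — independent of the other coefficients.
With the change, R* = 0.149/0.0117 = 12.7; it falls from 20.3.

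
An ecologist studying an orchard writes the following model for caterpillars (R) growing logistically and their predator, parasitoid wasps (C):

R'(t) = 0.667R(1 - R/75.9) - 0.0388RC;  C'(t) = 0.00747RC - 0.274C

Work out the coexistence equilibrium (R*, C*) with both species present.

R* ≈ 36.7, C* ≈ 8.88

From dC/dt = 0 with C > 0: 0.00747R* = 0.274, so R* = 36.7.
Substitute into dR/dt = 0: 0.667(1 - 36.7/75.9) = 0.0388C*.
The bracket is 0.517, giving C* = 0.345/0.0388 = 8.88.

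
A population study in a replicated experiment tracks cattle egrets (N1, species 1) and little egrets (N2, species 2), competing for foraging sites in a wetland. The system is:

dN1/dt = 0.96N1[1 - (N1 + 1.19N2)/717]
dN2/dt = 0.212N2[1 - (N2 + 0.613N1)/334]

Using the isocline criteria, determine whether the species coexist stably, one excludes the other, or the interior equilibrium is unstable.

Compare the nullcline intercepts: K1/α12 = 717/1.19 = 603 > K2 = 334; K2/α21 = 334/0.613 = 545 < K1 = 717.
Since the inequalities point opposite ways, species 1 can invade but species 2 cannot.

species 1 excludes species 2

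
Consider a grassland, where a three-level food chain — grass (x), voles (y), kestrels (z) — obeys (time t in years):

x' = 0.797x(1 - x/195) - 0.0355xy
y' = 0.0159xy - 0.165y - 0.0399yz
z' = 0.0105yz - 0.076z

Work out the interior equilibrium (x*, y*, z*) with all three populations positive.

x* ≈ 132, y* ≈ 7.24, z* ≈ 48.5

From dz/dt = 0: 0.0105y* = 0.076, so y* = 7.24.
From dx/dt = 0: 0.797(1 - x*/195) = 0.0355·7.24, giving x* = 195·(1 - 0.322) = 132.
From dy/dt = 0: 0.0159·132 - 0.165 = 0.0399z*, so z* = 1.94/0.0399 = 48.5.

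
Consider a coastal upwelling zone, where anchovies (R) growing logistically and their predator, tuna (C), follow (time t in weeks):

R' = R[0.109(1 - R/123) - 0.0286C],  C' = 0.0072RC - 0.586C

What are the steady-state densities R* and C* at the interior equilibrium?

From dC/dt = 0 with C > 0: 0.0072R* = 0.586, so R* = 81.4.
Substitute into dR/dt = 0: 0.109(1 - 81.4/123) = 0.0286C*.
The bracket is 0.338, giving C* = 0.0369/0.0286 = 1.29.

R* ≈ 81.4, C* ≈ 1.29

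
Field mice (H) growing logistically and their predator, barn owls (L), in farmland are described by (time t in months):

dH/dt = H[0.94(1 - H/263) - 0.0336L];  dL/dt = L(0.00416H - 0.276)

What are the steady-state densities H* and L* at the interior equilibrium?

From dL/dt = 0 with L > 0: 0.00416H* = 0.276, so H* = 66.3.
Substitute into dH/dt = 0: 0.94(1 - 66.3/263) = 0.0336L*.
The bracket is 0.748, giving L* = 0.703/0.0336 = 20.9.

H* ≈ 66.3, L* ≈ 20.9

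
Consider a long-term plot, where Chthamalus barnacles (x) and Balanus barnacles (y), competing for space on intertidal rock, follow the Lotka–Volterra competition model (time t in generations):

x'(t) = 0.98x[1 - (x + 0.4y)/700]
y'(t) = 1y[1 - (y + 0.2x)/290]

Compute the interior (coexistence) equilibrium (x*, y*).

x* ≈ 635, y* ≈ 163

Setting both brackets to zero gives the nullclines x + 0.4y = 700 and 0.2x + y = 290.
Substituting y = 290 - 0.2x into the first: x(1 - 0.4·0.2) = 700 - 0.4·290.
So x* = 584/0.92 = 635, and then y* = 290 - 0.2·635 = 163.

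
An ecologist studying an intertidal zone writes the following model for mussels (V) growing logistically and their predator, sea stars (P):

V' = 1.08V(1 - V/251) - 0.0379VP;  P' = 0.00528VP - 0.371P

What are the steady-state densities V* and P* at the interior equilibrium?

From dP/dt = 0 with P > 0: 0.00528V* = 0.371, so V* = 70.3.
Substitute into dV/dt = 0: 1.08(1 - 70.3/251) = 0.0379P*.
The bracket is 0.72, giving P* = 0.778/0.0379 = 20.5.

V* ≈ 70.3, P* ≈ 20.5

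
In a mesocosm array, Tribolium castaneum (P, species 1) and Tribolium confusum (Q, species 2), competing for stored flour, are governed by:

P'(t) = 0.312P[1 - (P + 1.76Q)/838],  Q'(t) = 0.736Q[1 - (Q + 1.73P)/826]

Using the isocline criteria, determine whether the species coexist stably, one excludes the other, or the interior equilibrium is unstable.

unstable coexistence (outcome depends on initial conditions)

Compare the nullcline intercepts: K1/α12 = 838/1.76 = 476 < K2 = 826; K2/α21 = 826/1.73 = 477 < K1 = 838.
Since both are reversed, neither can invade when rare; the interior point is a saddle.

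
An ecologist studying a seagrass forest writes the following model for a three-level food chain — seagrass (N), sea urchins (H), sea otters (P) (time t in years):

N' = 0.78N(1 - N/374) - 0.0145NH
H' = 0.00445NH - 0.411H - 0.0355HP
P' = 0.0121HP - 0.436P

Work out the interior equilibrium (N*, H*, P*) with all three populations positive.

From dP/dt = 0: 0.0121H* = 0.436, so H* = 36.
From dN/dt = 0: 0.78(1 - N*/374) = 0.0145·36, giving N* = 374·(1 - 0.67) = 123.
From dH/dt = 0: 0.00445·123 - 0.411 = 0.0355P*, so P* = 0.138/0.0355 = 3.9.

N* ≈ 123, H* ≈ 36, P* ≈ 3.9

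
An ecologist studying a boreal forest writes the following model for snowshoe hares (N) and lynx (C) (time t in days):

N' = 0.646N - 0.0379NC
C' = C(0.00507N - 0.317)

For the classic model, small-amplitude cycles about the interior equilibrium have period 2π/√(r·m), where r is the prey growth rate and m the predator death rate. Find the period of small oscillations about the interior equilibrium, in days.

T ≈ 13.9 days

Here r = 0.646 and m = 0.317, so r·m = 0.205.
ω = √0.205 = 0.453 per day, hence T = 2π/ω ≈ 13.9 days.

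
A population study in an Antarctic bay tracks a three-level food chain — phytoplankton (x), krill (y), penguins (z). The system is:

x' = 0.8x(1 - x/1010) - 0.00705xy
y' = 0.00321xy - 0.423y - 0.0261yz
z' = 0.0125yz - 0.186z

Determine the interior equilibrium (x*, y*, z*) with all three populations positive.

x* ≈ 878, y* ≈ 14.9, z* ≈ 91.7

From dz/dt = 0: 0.0125y* = 0.186, so y* = 14.9.
From dx/dt = 0: 0.8(1 - x*/1010) = 0.00705·14.9, giving x* = 1010·(1 - 0.131) = 878.
From dy/dt = 0: 0.00321·878 - 0.423 = 0.0261z*, so z* = 2.39/0.0261 = 91.7.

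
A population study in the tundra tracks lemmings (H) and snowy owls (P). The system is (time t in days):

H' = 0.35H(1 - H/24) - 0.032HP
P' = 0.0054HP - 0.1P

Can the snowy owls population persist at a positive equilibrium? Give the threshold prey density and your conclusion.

Threshold H = 18.5; K > 18.5, so yes, the predator persists.

The predator equation gives dP/dt > 0 only when H > 0.1/0.0054 = 18.5.
Without the predator, H → K = 24. Since 24 > 18.5, the predator can invade and persist.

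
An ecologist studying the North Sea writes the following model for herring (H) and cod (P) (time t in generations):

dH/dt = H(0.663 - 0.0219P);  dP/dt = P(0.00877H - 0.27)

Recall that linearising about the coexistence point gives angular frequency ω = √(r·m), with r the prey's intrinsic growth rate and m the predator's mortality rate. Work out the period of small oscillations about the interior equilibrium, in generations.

T ≈ 14.9 generations

Here r = 0.663 and m = 0.27, so r·m = 0.179.
ω = √0.179 = 0.423 per generation, hence T = 2π/ω ≈ 14.9 generations.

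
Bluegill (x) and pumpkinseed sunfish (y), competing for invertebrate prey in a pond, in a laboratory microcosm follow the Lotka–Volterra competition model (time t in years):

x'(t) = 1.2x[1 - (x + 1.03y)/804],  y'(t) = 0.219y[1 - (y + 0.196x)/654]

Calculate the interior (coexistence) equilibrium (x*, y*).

Setting both brackets to zero gives the nullclines x + 1.03y = 804 and 0.196x + y = 654.
Substituting y = 654 - 0.196x into the first: x(1 - 1.03·0.196) = 804 - 1.03·654.
So x* = 130/0.798 = 163, and then y* = 654 - 0.196·163 = 622.

x* ≈ 163, y* ≈ 622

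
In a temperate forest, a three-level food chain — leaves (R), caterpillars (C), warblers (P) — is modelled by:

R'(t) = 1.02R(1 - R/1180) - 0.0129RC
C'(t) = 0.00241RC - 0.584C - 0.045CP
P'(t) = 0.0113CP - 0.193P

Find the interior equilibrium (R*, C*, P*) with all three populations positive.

From dP/dt = 0: 0.0113C* = 0.193, so C* = 17.1.
From dR/dt = 0: 1.02(1 - R*/1180) = 0.0129·17.1, giving R* = 1180·(1 - 0.216) = 925.
From dC/dt = 0: 0.00241·925 - 0.584 = 0.045P*, so P* = 1.65/0.045 = 36.6.

R* ≈ 925, C* ≈ 17.1, P* ≈ 36.6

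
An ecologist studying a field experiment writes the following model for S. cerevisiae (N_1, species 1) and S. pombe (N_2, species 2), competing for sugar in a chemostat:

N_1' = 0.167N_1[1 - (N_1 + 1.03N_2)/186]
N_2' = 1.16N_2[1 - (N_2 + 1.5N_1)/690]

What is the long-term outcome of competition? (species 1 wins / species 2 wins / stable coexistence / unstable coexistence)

Compare the nullcline intercepts: K1/α12 = 186/1.03 = 181 < K2 = 690; K2/α21 = 690/1.5 = 460 > K1 = 186.
Since the inequalities point opposite ways, species 2 can invade but species 1 cannot.

species 2 excludes species 1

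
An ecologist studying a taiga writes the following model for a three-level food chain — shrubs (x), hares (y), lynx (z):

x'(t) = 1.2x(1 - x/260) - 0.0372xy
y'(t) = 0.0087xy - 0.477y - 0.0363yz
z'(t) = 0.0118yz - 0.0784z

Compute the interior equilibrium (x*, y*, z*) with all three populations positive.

From dz/dt = 0: 0.0118y* = 0.0784, so y* = 6.64.
From dx/dt = 0: 1.2(1 - x*/260) = 0.0372·6.64, giving x* = 260·(1 - 0.206) = 206.
From dy/dt = 0: 0.0087·206 - 0.477 = 0.0363z*, so z* = 1.32/0.0363 = 36.3.

x* ≈ 206, y* ≈ 6.64, z* ≈ 36.3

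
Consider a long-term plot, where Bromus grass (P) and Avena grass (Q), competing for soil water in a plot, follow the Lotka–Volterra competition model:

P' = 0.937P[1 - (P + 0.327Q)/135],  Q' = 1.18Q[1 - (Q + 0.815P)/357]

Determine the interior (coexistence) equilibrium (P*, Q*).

P* ≈ 24.9, Q* ≈ 337

Setting both brackets to zero gives the nullclines P + 0.327Q = 135 and 0.815P + Q = 357.
Substituting Q = 357 - 0.815P into the first: P(1 - 0.327·0.815) = 135 - 0.327·357.
So P* = 18.3/0.733 = 24.9, and then Q* = 357 - 0.815·24.9 = 337.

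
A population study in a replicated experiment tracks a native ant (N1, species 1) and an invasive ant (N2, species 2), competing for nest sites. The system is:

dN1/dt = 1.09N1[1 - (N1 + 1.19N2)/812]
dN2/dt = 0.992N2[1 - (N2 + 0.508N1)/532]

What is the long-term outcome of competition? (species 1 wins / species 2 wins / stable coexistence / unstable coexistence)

stable coexistence

Compare the nullcline intercepts: K1/α12 = 812/1.19 = 682 > K2 = 532; K2/α21 = 532/0.508 = 1050 > K1 = 812.
Since both inequalities hold, each species can invade when rare, so the interior equilibrium is stable.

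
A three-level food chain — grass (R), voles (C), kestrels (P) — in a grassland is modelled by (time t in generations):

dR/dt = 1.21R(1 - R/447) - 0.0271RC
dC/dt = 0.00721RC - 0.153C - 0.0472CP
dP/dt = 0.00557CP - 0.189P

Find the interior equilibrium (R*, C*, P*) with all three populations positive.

R* ≈ 107, C* ≈ 33.9, P* ≈ 13.1

From dP/dt = 0: 0.00557C* = 0.189, so C* = 33.9.
From dR/dt = 0: 1.21(1 - R*/447) = 0.0271·33.9, giving R* = 447·(1 - 0.76) = 107.
From dC/dt = 0: 0.00721·107 - 0.153 = 0.0472P*, so P* = 0.621/0.0472 = 13.1.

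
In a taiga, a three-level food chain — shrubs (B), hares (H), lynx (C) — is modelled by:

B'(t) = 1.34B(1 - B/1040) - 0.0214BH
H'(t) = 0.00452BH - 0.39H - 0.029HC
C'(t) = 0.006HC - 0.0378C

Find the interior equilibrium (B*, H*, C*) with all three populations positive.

From dC/dt = 0: 0.006H* = 0.0378, so H* = 6.3.
From dB/dt = 0: 1.34(1 - B*/1040) = 0.0214·6.3, giving B* = 1040·(1 - 0.101) = 935.
From dH/dt = 0: 0.00452·935 - 0.39 = 0.029C*, so C* = 3.84/0.029 = 132.

B* ≈ 935, H* ≈ 6.3, C* ≈ 132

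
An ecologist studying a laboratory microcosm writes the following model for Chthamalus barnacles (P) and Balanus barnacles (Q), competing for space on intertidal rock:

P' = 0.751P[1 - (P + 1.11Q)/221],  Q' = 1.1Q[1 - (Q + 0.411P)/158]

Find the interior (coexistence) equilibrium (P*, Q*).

P* ≈ 83.9, Q* ≈ 124

Setting both brackets to zero gives the nullclines P + 1.11Q = 221 and 0.411P + Q = 158.
Substituting Q = 158 - 0.411P into the first: P(1 - 1.11·0.411) = 221 - 1.11·158.
So P* = 45.6/0.544 = 83.9, and then Q* = 158 - 0.411·83.9 = 124.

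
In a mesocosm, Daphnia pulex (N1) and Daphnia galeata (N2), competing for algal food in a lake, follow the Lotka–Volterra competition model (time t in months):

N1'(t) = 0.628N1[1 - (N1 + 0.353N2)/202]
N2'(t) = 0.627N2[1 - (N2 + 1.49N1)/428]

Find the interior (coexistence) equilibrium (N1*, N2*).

Setting both brackets to zero gives the nullclines N1 + 0.353N2 = 202 and 1.49N1 + N2 = 428.
Substituting N2 = 428 - 1.49N1 into the first: N1(1 - 0.353·1.49) = 202 - 0.353·428.
So N1* = 50.9/0.474 = 107, and then N2* = 428 - 1.49·107 = 268.

N1* ≈ 107, N2* ≈ 268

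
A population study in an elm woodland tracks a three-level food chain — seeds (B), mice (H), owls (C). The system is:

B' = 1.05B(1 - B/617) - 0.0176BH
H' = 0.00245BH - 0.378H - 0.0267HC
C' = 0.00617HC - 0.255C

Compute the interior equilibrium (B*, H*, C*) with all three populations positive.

B* ≈ 190, H* ≈ 41.3, C* ≈ 3.24

From dC/dt = 0: 0.00617H* = 0.255, so H* = 41.3.
From dB/dt = 0: 1.05(1 - B*/617) = 0.0176·41.3, giving B* = 617·(1 - 0.693) = 190.
From dH/dt = 0: 0.00245·190 - 0.378 = 0.0267C*, so C* = 0.0864/0.0267 = 3.24.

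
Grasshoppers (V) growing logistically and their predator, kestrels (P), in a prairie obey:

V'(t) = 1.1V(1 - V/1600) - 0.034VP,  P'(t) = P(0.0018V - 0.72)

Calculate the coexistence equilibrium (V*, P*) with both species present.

V* ≈ 400, P* ≈ 24.3

From dP/dt = 0 with P > 0: 0.0018V* = 0.72, so V* = 400.
Substitute into dV/dt = 0: 1.1(1 - 400/1600) = 0.034P*.
The bracket is 0.75, giving P* = 0.825/0.034 = 24.3.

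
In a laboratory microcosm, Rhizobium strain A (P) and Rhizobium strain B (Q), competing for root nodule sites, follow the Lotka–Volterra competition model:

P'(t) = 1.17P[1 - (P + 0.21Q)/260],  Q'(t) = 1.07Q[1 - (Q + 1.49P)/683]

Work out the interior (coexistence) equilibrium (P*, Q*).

P* ≈ 170, Q* ≈ 430

Setting both brackets to zero gives the nullclines P + 0.21Q = 260 and 1.49P + Q = 683.
Substituting Q = 683 - 1.49P into the first: P(1 - 0.21·1.49) = 260 - 0.21·683.
So P* = 117/0.687 = 170, and then Q* = 683 - 1.49·170 = 430.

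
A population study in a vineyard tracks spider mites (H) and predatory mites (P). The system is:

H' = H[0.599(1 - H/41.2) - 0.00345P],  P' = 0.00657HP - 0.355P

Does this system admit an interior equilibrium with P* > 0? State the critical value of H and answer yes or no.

The predator equation gives dP/dt > 0 only when H > 0.355/0.00657 = 54.
Without the predator, H → K = 41.2. Since 41.2 < 54, the predator cannot invade.

Threshold H = 54; K < 54, so no, the predator goes extinct.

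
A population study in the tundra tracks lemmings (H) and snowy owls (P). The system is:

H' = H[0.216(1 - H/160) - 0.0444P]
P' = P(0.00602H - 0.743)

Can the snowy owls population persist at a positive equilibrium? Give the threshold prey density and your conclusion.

Threshold H = 123; K > 123, so yes, the predator persists.

The predator equation gives dP/dt > 0 only when H > 0.743/0.00602 = 123.
Without the predator, H → K = 160. Since 160 > 123, the predator can invade and persist.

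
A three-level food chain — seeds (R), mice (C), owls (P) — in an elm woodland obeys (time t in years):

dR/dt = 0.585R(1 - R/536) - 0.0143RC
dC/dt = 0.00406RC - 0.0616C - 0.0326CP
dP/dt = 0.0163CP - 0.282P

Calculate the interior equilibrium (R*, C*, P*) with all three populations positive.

From dP/dt = 0: 0.0163C* = 0.282, so C* = 17.3.
From dR/dt = 0: 0.585(1 - R*/536) = 0.0143·17.3, giving R* = 536·(1 - 0.423) = 309.
From dC/dt = 0: 0.00406·309 - 0.0616 = 0.0326P*, so P* = 1.19/0.0326 = 36.6.

R* ≈ 309, C* ≈ 17.3, P* ≈ 36.6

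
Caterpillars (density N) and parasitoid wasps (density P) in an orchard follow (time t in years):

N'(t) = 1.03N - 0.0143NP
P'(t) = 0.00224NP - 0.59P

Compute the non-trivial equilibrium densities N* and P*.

Set dP/dt = 0 with P > 0: 0.00224N - 0.59 = 0, so N* = 0.59/0.00224 = 263.
Set dN/dt = 0 with N > 0: 1.03 - 0.0143P = 0, so P* = 1.03/0.0143 = 72.

N* ≈ 263, P* ≈ 72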